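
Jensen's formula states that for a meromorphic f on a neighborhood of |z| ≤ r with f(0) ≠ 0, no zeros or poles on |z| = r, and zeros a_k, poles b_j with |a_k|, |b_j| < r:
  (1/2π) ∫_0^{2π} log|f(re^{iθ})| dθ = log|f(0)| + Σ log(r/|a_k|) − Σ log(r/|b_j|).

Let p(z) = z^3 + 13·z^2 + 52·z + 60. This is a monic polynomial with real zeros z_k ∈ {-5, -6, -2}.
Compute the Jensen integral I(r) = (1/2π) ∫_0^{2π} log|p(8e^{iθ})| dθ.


Zeros: -6, -5, -2; r = 8.
Inside |z| < r: -6, -5, -2. Outside (|z| ≥ r): ∅.
p(0) = 60, so log|p(0)| = log(60) = 4.0943.
Apply Jensen: I(r) = log|p(0)| + Σ_k log(r/|z_k|), summed over zeros inside |z| < r.
  log(r/|z_k|) for z_k = -5: log(8/5) = 0.4700
  log(r/|z_k|) for z_k = -6: log(8/6) = 0.2877
  log(r/|z_k|) for z_k = -2: log(8/2) = 1.3863
Sum over inside zeros: 2.1440.
I(r) = log|p(0)| + (inside sum) = 4.0943 + 2.1440 = 6.2383.
Closed form (all zeros inside, monic): I(r) = n·log(r) = 3·log(8) = 6.2383. ✓

I(r) ≈ 6.2383.


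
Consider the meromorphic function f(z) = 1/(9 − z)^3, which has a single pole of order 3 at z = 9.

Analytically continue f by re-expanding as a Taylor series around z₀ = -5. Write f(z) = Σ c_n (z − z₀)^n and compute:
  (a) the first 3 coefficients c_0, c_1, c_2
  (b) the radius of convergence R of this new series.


Let w = z − z₀, so z = z₀ + w.
Then 9 − z = 9 − (z₀ + w) = (9 − z₀) − w = 14 − w.
f(z) = 1/(14 − w)^3 = (1/(14)^3) · (1 − w/(14))^{−3}.
By the binomial series (1−u)^{−3} = Σ_{n≥0} C(n+2, 2) u^n for |u|<1, with u = w/(14):
  c_n = C(n+2, 2) / (14)^(n+3).
  c_0 = 1/(14)^3 = 1/2744.
  c_1 = 3/(14)^4 = 3/38416.
  c_2 = 6/(14)^5 = 3/268912.
The series is valid for |w/d| < 1, i.e. |z − z₀| < |d|.
Radius of convergence: R = |9 − z₀| = |14| = 14 (distance from z₀ to the singularity z = 9).

c_0 = 1/2744, c_1 = 3/38416, c_2 = 3/268912; R = 14.


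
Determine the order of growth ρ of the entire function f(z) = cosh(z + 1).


cosh(w) is a linear combination of e^{iw} and e^{−iw} (or e^w, e^{−w} in the hyperbolic case), so |cosh(w)| ≤ e^{|w|}. With w = z + 1, |w| ≤ 1|z| + 1 = 1r + 1 on |z| = r, giving M(r) ≤ e^{1r + 1}, so ρ ≤ 1. On a suitable ray (z = it for sin/cos; z = t for sinh/cosh, t real → ∞), |cosh(z + 1)| grows like e^{1|t|}/2, so ρ ≥ 1. Hence ρ = 1.
Therefore ρ = 1.

Order ρ = 1.


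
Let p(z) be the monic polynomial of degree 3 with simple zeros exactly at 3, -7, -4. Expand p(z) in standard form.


The polynomial is p(z) = ∏_{α ∈ S} (z − α), where S = {3, -7, -4}.
Expanding the product yields: p(z) = z^3 + 8·z^2 -5·z -84.
The resulting polynomial has degree 3 and real coefficients as required.

p(z) = z^3 + 8·z^2 -5·z -84.


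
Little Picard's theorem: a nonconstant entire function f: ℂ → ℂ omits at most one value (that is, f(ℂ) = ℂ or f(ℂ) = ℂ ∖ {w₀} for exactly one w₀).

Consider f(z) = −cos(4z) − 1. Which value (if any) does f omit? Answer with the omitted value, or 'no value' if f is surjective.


Little Picard bounds the complement of f(ℂ) to at most one point.
cos is entire and surjective onto ℂ: for every w ∈ ℂ, cos(ζ) = w has a solution ζ ∈ ℂ (e.g., via the complex inverse arccos). With ζ = 4z this gives z = ζ/(4). Then -1·cos(4z) takes every value in -1·ℂ = ℂ, and adding -1 is a bijection of ℂ. So f is surjective and omits no value. (Note: only on the real line is cos bounded by [−1, 1].)

Omitted value: no value.


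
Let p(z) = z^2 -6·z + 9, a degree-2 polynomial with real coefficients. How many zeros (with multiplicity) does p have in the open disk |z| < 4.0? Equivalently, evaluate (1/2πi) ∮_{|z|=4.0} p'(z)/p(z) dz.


The zeros of p are: 3, 3.
Their magnitudes are: 3, 3.
Zeros with |z| < R = 4.0: 3, 3.
Count = 2.
By the argument principle, (1/2πi) ∮_{|z|=R} p'(z)/p(z) dz equals exactly this count.

Number of zeros inside |z| < 4.0: 2.


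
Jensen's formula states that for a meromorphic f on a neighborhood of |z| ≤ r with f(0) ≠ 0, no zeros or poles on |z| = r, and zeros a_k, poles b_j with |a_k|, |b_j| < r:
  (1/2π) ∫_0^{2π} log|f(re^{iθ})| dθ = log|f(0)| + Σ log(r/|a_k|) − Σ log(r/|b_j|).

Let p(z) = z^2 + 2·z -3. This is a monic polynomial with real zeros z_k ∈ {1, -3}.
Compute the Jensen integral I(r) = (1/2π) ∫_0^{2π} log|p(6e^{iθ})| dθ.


Zeros: -3, 1; r = 6.
Inside |z| < r: -3, 1. Outside (|z| ≥ r): ∅.
p(0) = -3, so log|p(0)| = log(3) = 1.0986.
Apply Jensen: I(r) = log|p(0)| + Σ_k log(r/|z_k|), summed over zeros inside |z| < r.
  log(r/|z_k|) for z_k = 1: log(6/1) = 1.7918
  log(r/|z_k|) for z_k = -3: log(6/3) = 0.6931
Sum over inside zeros: 2.4849.
I(r) = log|p(0)| + (inside sum) = 1.0986 + 2.4849 = 3.5835.
Closed form (all zeros inside, monic): I(r) = n·log(r) = 2·log(6) = 3.5835. ✓

I(r) ≈ 3.5835.


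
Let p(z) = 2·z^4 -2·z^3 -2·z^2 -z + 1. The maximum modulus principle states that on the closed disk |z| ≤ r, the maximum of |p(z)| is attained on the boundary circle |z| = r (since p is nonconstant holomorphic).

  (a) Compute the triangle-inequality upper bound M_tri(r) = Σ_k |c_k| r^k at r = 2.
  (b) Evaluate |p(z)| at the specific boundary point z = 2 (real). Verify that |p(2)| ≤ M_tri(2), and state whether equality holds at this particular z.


Coefficients: c_0 = 1, c_1 = -1, c_2 = -2, c_3 = -2, c_4 = 2. Radius r = 2.
Part (a). Triangle bound: M_tri(r) = Σ_k |c_k| r^k
  = |1|·2^0 + |-1|·2^1 + |-2|·2^2 + |-2|·2^3 + |2|·2^4
  = 1 + 2 + 8 + 16 + 32 = 59.
This bounds M(r) := max_{|z|=r} |p(z)| from above; equality holds iff all terms c_k z^k can be made to align in phase at a single z on |z|=r.
Part (b). At z = 2 (real, on the circle |z| = r):
  p(2) = (1)·2^0 + (-1)·2^1 + (-2)·2^2 + (-2)·2^3 + (2)·2^4 = 7.
  |p(2)| = 7.
Check: |p(2)| = 7 ≤ 59 = M_tri(2). ✓ Equality does not hold at z = 2 (the coefficients have mixed signs, so the terms do not all align in phase there).

M_tri(2) = 59; |p(2)| = 7; equality at z=2: no.


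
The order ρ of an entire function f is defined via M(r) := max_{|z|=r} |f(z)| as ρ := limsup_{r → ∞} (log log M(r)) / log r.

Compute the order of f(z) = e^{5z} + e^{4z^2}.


Each summand is entire of order 1 and 2 respectively (as in the single-exponential case). The order of a sum is at most the max of the orders, so ρ ≤ 2. For the lower bound: on |z|=r choose arg z so that 4z^2 is real positive; then |e^{4z^2}| = e^{4r^2} while |e^{5z}| ≤ e^{5r^1} = o(e^{4r^2}). So |f| ≥ e^{4r^2}(1 − o(1)) and ρ ≥ 2. Hence ρ = max(1, 2) = 2.
Therefore ρ = 2.

Order ρ = 2.


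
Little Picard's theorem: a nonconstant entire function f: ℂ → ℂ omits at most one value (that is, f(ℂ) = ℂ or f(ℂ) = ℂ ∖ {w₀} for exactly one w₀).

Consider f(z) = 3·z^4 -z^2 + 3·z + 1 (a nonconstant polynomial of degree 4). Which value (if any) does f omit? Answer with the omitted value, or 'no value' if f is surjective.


Little Picard bounds the complement of f(ℂ) to at most one point.
For every w ∈ ℂ, the equation p(z) − w = 0 is a nonconstant polynomial in z and hence has at least one root by the fundamental theorem of algebra. So p is surjective onto ℂ, omitting no value.

Omitted value: no value.


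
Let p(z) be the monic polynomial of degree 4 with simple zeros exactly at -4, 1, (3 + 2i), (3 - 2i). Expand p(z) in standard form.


The polynomial is p(z) = ∏_{α ∈ S} (z − α), where S = {-4, 1, (3 + 2i), (3 - 2i)}.
Expanding the product yields: p(z) = z^4 -3·z^3 -9·z^2 + 63·z -52.
Note conjugate pairs combine to real quadratics: (z − (3+2i))(z − (3−2i)) = z² − 6z + 13.
The resulting polynomial has degree 4 and real coefficients as required.

p(z) = z^4 -3·z^3 -9·z^2 + 63·z -52.


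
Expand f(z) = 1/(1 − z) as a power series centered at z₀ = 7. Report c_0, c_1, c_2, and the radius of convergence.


Let w = z − z₀, so z = z₀ + w.
Then 1 − z = 1 − (z₀ + w) = (1 − z₀) − w = -6 − w.
f(z) = 1/(-6 − w) = (1/(-6)) · 1/(1 − w/(-6)) = Σ_{n≥0} w^n / (-6)^(n+1).
So c_n = 1/(-6)^(n+1):
  c_0 = 1/(-6)^1 = -1/6.
  c_1 = 1/(-6)^2 = 1/36.
  c_2 = 1/(-6)^3 = -1/216.
The series is valid for |w/d| < 1, i.e. |z − z₀| < |d|.
Radius of convergence: R = |1 − z₀| = |-6| = 6 (distance from z₀ to the singularity z = 1).

c_0 = -1/6, c_1 = 1/36, c_2 = -1/216; R = 6.


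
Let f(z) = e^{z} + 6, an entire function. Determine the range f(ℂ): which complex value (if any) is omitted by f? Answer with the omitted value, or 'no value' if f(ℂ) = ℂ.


Little Picard bounds the complement of f(ℂ) to at most one point.
e^{z} is never zero on ℂ, so 1·e^{z} takes every value in ℂ ∖ {0}. Adding 6 shifts the range to ℂ ∖ {6}. Thus f omits exactly the value 6.

Omitted value: 6.


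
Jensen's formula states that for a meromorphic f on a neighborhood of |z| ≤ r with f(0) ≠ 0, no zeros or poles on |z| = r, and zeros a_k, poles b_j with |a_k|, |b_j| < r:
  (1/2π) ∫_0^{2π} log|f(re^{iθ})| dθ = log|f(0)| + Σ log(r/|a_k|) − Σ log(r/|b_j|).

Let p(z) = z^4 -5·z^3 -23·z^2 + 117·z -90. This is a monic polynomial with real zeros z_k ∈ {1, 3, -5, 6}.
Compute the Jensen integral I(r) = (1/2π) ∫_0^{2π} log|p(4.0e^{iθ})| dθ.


Zeros: -5, 1, 3, 6; r = 4.0.
Inside |z| < r: 1, 3. Outside (|z| ≥ r): -5, 6.
p(0) = -90, so log|p(0)| = log(90) = 4.4998.
Apply Jensen: I(r) = log|p(0)| + Σ_k log(r/|z_k|), summed over zeros inside |z| < r.
  log(r/|z_k|) for z_k = 1: log(4.0/1) = 1.3863
  log(r/|z_k|) for z_k = 3: log(4.0/3) = 0.2877
  Outside zeros (-5, 6) contribute nothing to the Jensen sum.
Sum over inside zeros: 1.6740.
I(r) = log|p(0)| + (inside sum) = 4.4998 + 1.6740 = 6.1738.
Note: since some zeros are outside |z| ≤ r, the simplified n·log(r) form does NOT apply — only the inside zeros contribute.

I(r) ≈ 6.1738.


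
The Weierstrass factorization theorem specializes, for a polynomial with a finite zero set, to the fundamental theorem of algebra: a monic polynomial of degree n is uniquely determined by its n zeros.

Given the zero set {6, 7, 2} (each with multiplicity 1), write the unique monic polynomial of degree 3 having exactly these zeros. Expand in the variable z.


The polynomial is p(z) = ∏_{α ∈ S} (z − α), where S = {6, 7, 2}.
Expanding the product yields: p(z) = z^3 -15·z^2 + 68·z -84.
The resulting polynomial has degree 3 and real coefficients as required.

p(z) = z^3 -15·z^2 + 68·z -84.


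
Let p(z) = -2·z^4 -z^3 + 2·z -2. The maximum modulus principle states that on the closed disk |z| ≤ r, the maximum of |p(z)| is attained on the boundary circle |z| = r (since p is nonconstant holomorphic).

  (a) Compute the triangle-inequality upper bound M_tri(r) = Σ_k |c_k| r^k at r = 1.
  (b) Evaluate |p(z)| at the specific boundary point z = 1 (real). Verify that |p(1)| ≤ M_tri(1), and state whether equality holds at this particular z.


Coefficients: c_0 = -2, c_1 = 2, c_2 = 0, c_3 = -1, c_4 = -2. Radius r = 1.
Part (a). Triangle bound: M_tri(r) = Σ_k |c_k| r^k
  = |-2|·1^0 + |2|·1^1 + |0|·1^2 + |-1|·1^3 + |-2|·1^4
  = 2 + 2 + 0 + 1 + 2 = 7.
This bounds M(r) := max_{|z|=r} |p(z)| from above; equality holds iff all terms c_k z^k can be made to align in phase at a single z on |z|=r.
Part (b). At z = 1 (real, on the circle |z| = r):
  p(1) = (-2)·1^0 + (2)·1^1 + (0)·1^2 + (-1)·1^3 + (-2)·1^4 = -3.
  |p(1)| = 3.
Check: |p(1)| = 3 ≤ 7 = M_tri(1). ✓ Equality does not hold at z = 1 (the coefficients have mixed signs, so the terms do not all align in phase there).

M_tri(1) = 7; |p(1)| = 3; equality at z=1: no.


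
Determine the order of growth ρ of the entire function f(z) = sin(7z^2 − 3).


Write sin(w) = (e^{iw} ± e^{−iw})/(2 or 2i), so |sin(w)| ≤ e^{|w|}. With w = 7z^2 − 3, |w| ≤ 7r^2 + 3 on |z|=r, giving M(r) ≤ e^{7r^2 + 3} and ρ ≤ 2. For the lower bound, choose z on |z|=r with 7z^2 purely imaginary of modulus 7r^2; then |sin(7z^2 − 3)| grows like e^{7r^2}/2, so ρ ≥ 2. Hence ρ = 2.
Therefore ρ = 2.

Order ρ = 2.


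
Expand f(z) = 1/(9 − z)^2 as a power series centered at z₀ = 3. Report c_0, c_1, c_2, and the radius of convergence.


Let w = z − z₀, so z = z₀ + w.
Then 9 − z = 9 − (z₀ + w) = (9 − z₀) − w = 6 − w.
f(z) = 1/(6 − w)^2 = (1/(6)^2) · (1 − w/(6))^{−2}.
By the binomial series (1−u)^{−2} = Σ_{n≥0} C(n+1, 1) u^n for |u|<1, with u = w/(6):
  c_n = C(n+1, 1) / (6)^(n+2).
  c_0 = 1/(6)^2 = 1/36.
  c_1 = 2/(6)^3 = 1/108.
  c_2 = 3/(6)^4 = 1/432.
The series is valid for |w/d| < 1, i.e. |z − z₀| < |d|.
Radius of convergence: R = |9 − z₀| = |6| = 6 (distance from z₀ to the singularity z = 9).

c_0 = 1/36, c_1 = 1/108, c_2 = 1/432; R = 6.


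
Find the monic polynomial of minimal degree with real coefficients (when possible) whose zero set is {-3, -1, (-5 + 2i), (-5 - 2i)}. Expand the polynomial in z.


The polynomial is p(z) = ∏_{α ∈ S} (z − α), where S = {-3, -1, (-5 + 2i), (-5 - 2i)}.
Expanding the product yields: p(z) = z^4 + 14·z^3 + 72·z^2 + 146·z + 87.
Note conjugate pairs combine to real quadratics: (z − (-5+2i))(z − (-5−2i)) = z² + 10z + 29.
The resulting polynomial has degree 4 and real coefficients as required.

p(z) = z^4 + 14·z^3 + 72·z^2 + 146·z + 87.


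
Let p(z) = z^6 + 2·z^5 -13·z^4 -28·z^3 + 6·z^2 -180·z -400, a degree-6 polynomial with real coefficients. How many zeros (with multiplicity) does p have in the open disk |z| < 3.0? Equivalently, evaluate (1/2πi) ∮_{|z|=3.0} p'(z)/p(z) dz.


The zeros of p are: (1 + 2i), (1 - 2i), -2, (-3 + 1i), (-3 - 1i), 4.
Their magnitudes are: 2.236, 2.236, 2, 3.162, 3.162, 4.
Zeros with |z| < R = 3.0: (1 + 2i), (1 - 2i), -2.
Count = 3.
By the argument principle, (1/2πi) ∮_{|z|=R} p'(z)/p(z) dz equals exactly this count.

Number of zeros inside |z| < 3.0: 3.


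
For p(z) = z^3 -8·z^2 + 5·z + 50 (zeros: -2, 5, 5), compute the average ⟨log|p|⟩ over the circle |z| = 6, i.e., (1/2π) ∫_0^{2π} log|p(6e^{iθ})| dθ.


Zeros: -2, 5, 5; r = 6.
Inside |z| < r: -2, 5, 5. Outside (|z| ≥ r): ∅.
p(0) = 50, so log|p(0)| = log(50) = 3.9120.
Apply Jensen: I(r) = log|p(0)| + Σ_k log(r/|z_k|), summed over zeros inside |z| < r.
  log(r/|z_k|) for z_k = -2: log(6/2) = 1.0986
  log(r/|z_k|) for z_k = 5: log(6/5) = 0.1823
  log(r/|z_k|) for z_k = 5: log(6/5) = 0.1823
Sum over inside zeros: 1.4633.
I(r) = log|p(0)| + (inside sum) = 3.9120 + 1.4633 = 5.3753.
Closed form (all zeros inside, monic): I(r) = n·log(r) = 3·log(6) = 5.3753. ✓

I(r) ≈ 5.3753.


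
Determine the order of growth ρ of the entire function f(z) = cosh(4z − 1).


cosh(w) is a linear combination of e^{iw} and e^{−iw} (or e^w, e^{−w} in the hyperbolic case), so |cosh(w)| ≤ e^{|w|}. With w = 4z − 1, |w| ≤ 4|z| + 1 = 4r + 1 on |z| = r, giving M(r) ≤ e^{4r + 1}, so ρ ≤ 1. On a suitable ray (z = it for sin/cos; z = t for sinh/cosh, t real → ∞), |cosh(4z − 1)| grows like e^{4|t|}/2, so ρ ≥ 1. Hence ρ = 1.
Therefore ρ = 1.

Order ρ = 1.


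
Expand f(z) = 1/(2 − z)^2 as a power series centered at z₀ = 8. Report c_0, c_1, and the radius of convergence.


Let w = z − z₀, so z = z₀ + w.
Then 2 − z = 2 − (z₀ + w) = (2 − z₀) − w = -6 − w.
f(z) = 1/(-6 − w)^2 = (1/(-6)^2) · (1 − w/(-6))^{−2}.
By the binomial series (1−u)^{−2} = Σ_{n≥0} C(n+1, 1) u^n for |u|<1, with u = w/(-6):
  c_n = C(n+1, 1) / (-6)^(n+2).
  c_0 = 1/(-6)^2 = 1/36.
  c_1 = 2/(-6)^3 = -1/108.
The series is valid for |w/d| < 1, i.e. |z − z₀| < |d|.
Radius of convergence: R = |2 − z₀| = |-6| = 6 (distance from z₀ to the singularity z = 2).

c_0 = 1/36, c_1 = -1/108; R = 6.


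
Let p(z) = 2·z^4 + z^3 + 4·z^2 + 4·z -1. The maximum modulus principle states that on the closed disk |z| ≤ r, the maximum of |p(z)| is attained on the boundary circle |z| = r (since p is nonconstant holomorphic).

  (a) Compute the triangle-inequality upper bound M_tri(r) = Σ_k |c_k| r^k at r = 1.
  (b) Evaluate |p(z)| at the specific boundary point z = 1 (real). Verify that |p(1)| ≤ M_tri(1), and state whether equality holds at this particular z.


Coefficients: c_0 = -1, c_1 = 4, c_2 = 4, c_3 = 1, c_4 = 2. Radius r = 1.
Part (a). Triangle bound: M_tri(r) = Σ_k |c_k| r^k
  = |-1|·1^0 + |4|·1^1 + |4|·1^2 + |1|·1^3 + |2|·1^4
  = 1 + 4 + 4 + 1 + 2 = 12.
This bounds M(r) := max_{|z|=r} |p(z)| from above; equality holds iff all terms c_k z^k can be made to align in phase at a single z on |z|=r.
Part (b). At z = 1 (real, on the circle |z| = r):
  p(1) = (-1)·1^0 + (4)·1^1 + (4)·1^2 + (1)·1^3 + (2)·1^4 = 10.
  |p(1)| = 10.
Check: |p(1)| = 10 ≤ 12 = M_tri(1). ✓ Equality does not hold at z = 1 (the coefficients have mixed signs, so the terms do not all align in phase there).

M_tri(1) = 12; |p(1)| = 10; equality at z=1: no.


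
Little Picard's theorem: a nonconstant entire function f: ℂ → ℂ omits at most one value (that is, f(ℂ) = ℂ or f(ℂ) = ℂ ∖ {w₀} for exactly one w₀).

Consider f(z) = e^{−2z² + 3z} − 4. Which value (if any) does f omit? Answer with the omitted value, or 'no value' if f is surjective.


Little Picard bounds the complement of f(ℂ) to at most one point.
The exponent g(z) = −2z² + 3z is a nonconstant polynomial, hence surjective onto ℂ. So e^{g(z)} takes every value in {e^w : w ∈ ℂ} = ℂ ∖ {0}. Adding -4 shifts the range to ℂ ∖ {-4}. f omits exactly -4.

Omitted value: -4.


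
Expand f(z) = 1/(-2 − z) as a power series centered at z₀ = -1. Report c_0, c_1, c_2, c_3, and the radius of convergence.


Let w = z − z₀, so z = z₀ + w.
Then -2 − z = -2 − (z₀ + w) = (-2 − z₀) − w = -1 − w.
f(z) = 1/(-1 − w) = (1/(-1)) · 1/(1 − w/(-1)) = Σ_{n≥0} w^n / (-1)^(n+1).
So c_n = 1/(-1)^(n+1):
  c_0 = 1/(-1)^1 = -1.
  c_1 = 1/(-1)^2 = 1.
  c_2 = 1/(-1)^3 = -1.
  c_3 = 1/(-1)^4 = 1.
The series is valid for |w/d| < 1, i.e. |z − z₀| < |d|.
Radius of convergence: R = |-2 − z₀| = |-1| = 1 (distance from z₀ to the singularity z = -2).

c_0 = -1, c_1 = 1, c_2 = -1, c_3 = 1; R = 1.


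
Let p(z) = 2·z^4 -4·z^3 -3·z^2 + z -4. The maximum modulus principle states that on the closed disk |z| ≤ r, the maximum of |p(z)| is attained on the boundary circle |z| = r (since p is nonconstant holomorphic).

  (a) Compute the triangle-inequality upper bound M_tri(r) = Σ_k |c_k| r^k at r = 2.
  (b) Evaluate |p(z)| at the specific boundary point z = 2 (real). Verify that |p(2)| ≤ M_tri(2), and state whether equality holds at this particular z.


Coefficients: c_0 = -4, c_1 = 1, c_2 = -3, c_3 = -4, c_4 = 2. Radius r = 2.
Part (a). Triangle bound: M_tri(r) = Σ_k |c_k| r^k
  = |-4|·2^0 + |1|·2^1 + |-3|·2^2 + |-4|·2^3 + |2|·2^4
  = 4 + 2 + 12 + 32 + 32 = 82.
This bounds M(r) := max_{|z|=r} |p(z)| from above; equality holds iff all terms c_k z^k can be made to align in phase at a single z on |z|=r.
Part (b). At z = 2 (real, on the circle |z| = r):
  p(2) = (-4)·2^0 + (1)·2^1 + (-3)·2^2 + (-4)·2^3 + (2)·2^4 = -14.
  |p(2)| = 14.
Check: |p(2)| = 14 ≤ 82 = M_tri(2). ✓ Equality does not hold at z = 2 (the coefficients have mixed signs, so the terms do not all align in phase there).

M_tri(2) = 82; |p(2)| = 14; equality at z=2: no.


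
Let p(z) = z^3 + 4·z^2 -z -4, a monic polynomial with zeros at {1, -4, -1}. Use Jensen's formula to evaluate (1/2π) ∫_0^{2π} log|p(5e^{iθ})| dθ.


Zeros: -4, -1, 1; r = 5.
Inside |z| < r: -4, -1, 1. Outside (|z| ≥ r): ∅.
p(0) = -4, so log|p(0)| = log(4) = 1.3863.
Apply Jensen: I(r) = log|p(0)| + Σ_k log(r/|z_k|), summed over zeros inside |z| < r.
  log(r/|z_k|) for z_k = 1: log(5/1) = 1.6094
  log(r/|z_k|) for z_k = -4: log(5/4) = 0.2231
  log(r/|z_k|) for z_k = -1: log(5/1) = 1.6094
Sum over inside zeros: 3.4420.
I(r) = log|p(0)| + (inside sum) = 1.3863 + 3.4420 = 4.8283.
Closed form (all zeros inside, monic): I(r) = n·log(r) = 3·log(5) = 4.8283. ✓

I(r) ≈ 4.8283.


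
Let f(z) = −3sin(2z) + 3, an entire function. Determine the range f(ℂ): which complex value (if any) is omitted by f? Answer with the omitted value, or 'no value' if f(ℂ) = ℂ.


Little Picard bounds the complement of f(ℂ) to at most one point.
sin is entire and surjective onto ℂ: for every w ∈ ℂ, sin(ζ) = w has a solution ζ ∈ ℂ (e.g., via the complex inverse arcsin). With ζ = 2z this gives z = ζ/(2). Then -3·sin(2z) takes every value in -3·ℂ = ℂ, and adding 3 is a bijection of ℂ. So f is surjective and omits no value. (Note: only on the real line is sin bounded by [−1, 1].)

Omitted value: no value.


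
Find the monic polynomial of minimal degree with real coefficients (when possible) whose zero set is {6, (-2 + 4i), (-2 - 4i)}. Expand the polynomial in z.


The polynomial is p(z) = ∏_{α ∈ S} (z − α), where S = {6, (-2 + 4i), (-2 - 4i)}.
Expanding the product yields: p(z) = z^3 -2·z^2 -4·z -120.
Note conjugate pairs combine to real quadratics: (z − (-2+4i))(z − (-2−4i)) = z² + 4z + 20.
The resulting polynomial has degree 3 and real coefficients as required.

p(z) = z^3 -2·z^2 -4·z -120.


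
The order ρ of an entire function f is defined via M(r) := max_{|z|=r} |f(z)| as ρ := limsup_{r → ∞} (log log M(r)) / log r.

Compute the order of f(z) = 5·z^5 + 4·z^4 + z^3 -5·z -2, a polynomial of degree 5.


|f(z)| ≤ Σ|c_k|·r^k = O(r^5) as r → ∞. Polynomial growth is O(e^{r^ε}) for every ε > 0 (since r^5/e^{r^ε} → 0), so ρ ≤ ε for all ε > 0, i.e. ρ = 0. Every nonconstant polynomial has order 0.
Therefore ρ = 0.

Order ρ = 0.


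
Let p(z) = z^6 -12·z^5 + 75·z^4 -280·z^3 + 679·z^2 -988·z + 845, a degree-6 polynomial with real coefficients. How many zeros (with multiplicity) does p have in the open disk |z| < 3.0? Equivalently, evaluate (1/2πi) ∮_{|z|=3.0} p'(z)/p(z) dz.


The zeros of p are: (2 + 3i), (2 - 3i), (1 + 2i), (1 - 2i), (3 + 2i), (3 - 2i).
Their magnitudes are: 3.606, 3.606, 2.236, 2.236, 3.606, 3.606.
Zeros with |z| < R = 3.0: (1 + 2i), (1 - 2i).
Count = 2.
By the argument principle, (1/2πi) ∮_{|z|=R} p'(z)/p(z) dz equals exactly this count.

Number of zeros inside |z| < 3.0: 2.


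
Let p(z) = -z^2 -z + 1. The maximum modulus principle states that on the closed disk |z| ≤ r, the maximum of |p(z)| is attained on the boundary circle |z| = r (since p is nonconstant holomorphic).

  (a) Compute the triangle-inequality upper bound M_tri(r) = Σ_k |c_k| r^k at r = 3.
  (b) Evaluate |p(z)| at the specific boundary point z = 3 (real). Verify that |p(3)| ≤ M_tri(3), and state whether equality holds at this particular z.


Coefficients: c_0 = 1, c_1 = -1, c_2 = -1. Radius r = 3.
Part (a). Triangle bound: M_tri(r) = Σ_k |c_k| r^k
  = |1|·3^0 + |-1|·3^1 + |-1|·3^2
  = 1 + 3 + 9 = 13.
This bounds M(r) := max_{|z|=r} |p(z)| from above; equality holds iff all terms c_k z^k can be made to align in phase at a single z on |z|=r.
Part (b). At z = 3 (real, on the circle |z| = r):
  p(3) = (1)·3^0 + (-1)·3^1 + (-1)·3^2 = -11.
  |p(3)| = 11.
Check: |p(3)| = 11 ≤ 13 = M_tri(3). ✓ Equality does not hold at z = 3 (the coefficients have mixed signs, so the terms do not all align in phase there).

M_tri(3) = 13; |p(3)| = 11; equality at z=3: no.


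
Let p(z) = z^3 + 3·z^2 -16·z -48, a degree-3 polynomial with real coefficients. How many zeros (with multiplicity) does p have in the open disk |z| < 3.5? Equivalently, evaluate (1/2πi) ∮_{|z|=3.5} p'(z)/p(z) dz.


The zeros of p are: -4, 4, -3.
Their magnitudes are: 4, 4, 3.
Zeros with |z| < R = 3.5: -3.
Count = 1.
By the argument principle, (1/2πi) ∮_{|z|=R} p'(z)/p(z) dz equals exactly this count.

Number of zeros inside |z| < 3.5: 1.


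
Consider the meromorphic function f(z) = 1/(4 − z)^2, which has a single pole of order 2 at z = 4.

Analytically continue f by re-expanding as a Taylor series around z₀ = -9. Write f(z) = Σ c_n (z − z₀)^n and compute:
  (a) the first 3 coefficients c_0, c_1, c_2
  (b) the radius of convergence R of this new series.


Let w = z − z₀, so z = z₀ + w.
Then 4 − z = 4 − (z₀ + w) = (4 − z₀) − w = 13 − w.
f(z) = 1/(13 − w)^2 = (1/(13)^2) · (1 − w/(13))^{−2}.
By the binomial series (1−u)^{−2} = Σ_{n≥0} C(n+1, 1) u^n for |u|<1, with u = w/(13):
  c_n = C(n+1, 1) / (13)^(n+2).
  c_0 = 1/(13)^2 = 1/169.
  c_1 = 2/(13)^3 = 2/2197.
  c_2 = 3/(13)^4 = 3/28561.
The series is valid for |w/d| < 1, i.e. |z − z₀| < |d|.
Radius of convergence: R = |4 − z₀| = |13| = 13 (distance from z₀ to the singularity z = 4).

c_0 = 1/169, c_1 = 2/2197, c_2 = 3/28561; R = 13.


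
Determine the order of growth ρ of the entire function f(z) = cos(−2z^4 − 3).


Write cos(w) = (e^{iw} ± e^{−iw})/(2 or 2i), so |cos(w)| ≤ e^{|w|}. With w = −2z^4 − 3, |w| ≤ 2r^4 + 3 on |z|=r, giving M(r) ≤ e^{2r^4 + 3} and ρ ≤ 4. For the lower bound, choose z on |z|=r with -2z^4 purely imaginary of modulus 2r^4; then |cos(−2z^4 − 3)| grows like e^{2r^4}/2, so ρ ≥ 4. Hence ρ = 4.
Therefore ρ = 4.

Order ρ = 4.


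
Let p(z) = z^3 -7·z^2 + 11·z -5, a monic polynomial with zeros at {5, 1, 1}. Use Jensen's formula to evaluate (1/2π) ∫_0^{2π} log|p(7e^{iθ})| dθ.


Zeros: 1, 1, 5; r = 7.
Inside |z| < r: 1, 1, 5. Outside (|z| ≥ r): ∅.
p(0) = -5, so log|p(0)| = log(5) = 1.6094.
Apply Jensen: I(r) = log|p(0)| + Σ_k log(r/|z_k|), summed over zeros inside |z| < r.
  log(r/|z_k|) for z_k = 5: log(7/5) = 0.3365
  log(r/|z_k|) for z_k = 1: log(7/1) = 1.9459
  log(r/|z_k|) for z_k = 1: log(7/1) = 1.9459
Sum over inside zeros: 4.2283.
I(r) = log|p(0)| + (inside sum) = 1.6094 + 4.2283 = 5.8377.
Closed form (all zeros inside, monic): I(r) = n·log(r) = 3·log(7) = 5.8377. ✓

I(r) ≈ 5.8377.


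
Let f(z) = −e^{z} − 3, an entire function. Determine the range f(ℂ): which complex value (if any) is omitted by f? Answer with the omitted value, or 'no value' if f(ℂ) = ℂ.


Little Picard bounds the complement of f(ℂ) to at most one point.
e^{z} is never zero on ℂ, so -1·e^{z} takes every value in ℂ ∖ {0}. Adding -3 shifts the range to ℂ ∖ {-3}. Thus f omits exactly the value -3.

Omitted value: -3.


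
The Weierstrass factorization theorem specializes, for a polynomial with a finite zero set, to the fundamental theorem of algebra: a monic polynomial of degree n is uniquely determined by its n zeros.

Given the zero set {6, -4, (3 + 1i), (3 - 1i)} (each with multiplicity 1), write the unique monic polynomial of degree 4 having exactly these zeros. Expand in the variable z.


The polynomial is p(z) = ∏_{α ∈ S} (z − α), where S = {6, -4, (3 + 1i), (3 - 1i)}.
Expanding the product yields: p(z) = z^4 -8·z^3 -2·z^2 + 124·z -240.
Note conjugate pairs combine to real quadratics: (z − (3+1i))(z − (3−1i)) = z² − 6z + 10.
The resulting polynomial has degree 4 and real coefficients as required.

p(z) = z^4 -8·z^3 -2·z^2 + 124·z -240.


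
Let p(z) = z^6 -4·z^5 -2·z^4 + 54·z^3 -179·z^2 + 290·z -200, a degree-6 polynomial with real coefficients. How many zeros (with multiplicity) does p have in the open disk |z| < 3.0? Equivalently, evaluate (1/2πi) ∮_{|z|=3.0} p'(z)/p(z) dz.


The zeros of p are: 2, (1 + 2i), (1 - 2i), -4, (2 + 1i), (2 - 1i).
Their magnitudes are: 2, 2.236, 2.236, 4, 2.236, 2.236.
Zeros with |z| < R = 3.0: 2, (1 + 2i), (1 - 2i), (2 + 1i), (2 - 1i).
Count = 5.
By the argument principle, (1/2πi) ∮_{|z|=R} p'(z)/p(z) dz equals exactly this count.

Number of zeros inside |z| < 3.0: 5.


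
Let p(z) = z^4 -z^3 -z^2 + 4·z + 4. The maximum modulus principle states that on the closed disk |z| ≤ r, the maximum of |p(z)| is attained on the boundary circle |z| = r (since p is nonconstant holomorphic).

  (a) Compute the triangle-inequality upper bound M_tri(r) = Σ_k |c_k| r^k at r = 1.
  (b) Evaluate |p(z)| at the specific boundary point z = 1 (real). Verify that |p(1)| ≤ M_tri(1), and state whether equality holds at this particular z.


Coefficients: c_0 = 4, c_1 = 4, c_2 = -1, c_3 = -1, c_4 = 1. Radius r = 1.
Part (a). Triangle bound: M_tri(r) = Σ_k |c_k| r^k
  = |4|·1^0 + |4|·1^1 + |-1|·1^2 + |-1|·1^3 + |1|·1^4
  = 4 + 4 + 1 + 1 + 1 = 11.
This bounds M(r) := max_{|z|=r} |p(z)| from above; equality holds iff all terms c_k z^k can be made to align in phase at a single z on |z|=r.
Part (b). At z = 1 (real, on the circle |z| = r):
  p(1) = (4)·1^0 + (4)·1^1 + (-1)·1^2 + (-1)·1^3 + (1)·1^4 = 7.
  |p(1)| = 7.
Check: |p(1)| = 7 ≤ 11 = M_tri(1). ✓ Equality does not hold at z = 1 (the coefficients have mixed signs, so the terms do not all align in phase there).

M_tri(1) = 11; |p(1)| = 7; equality at z=1: no.


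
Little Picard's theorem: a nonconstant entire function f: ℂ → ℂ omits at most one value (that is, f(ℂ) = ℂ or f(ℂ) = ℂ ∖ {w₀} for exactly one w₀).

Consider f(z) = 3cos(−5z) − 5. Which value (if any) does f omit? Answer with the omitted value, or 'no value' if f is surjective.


Little Picard bounds the complement of f(ℂ) to at most one point.
cos is entire and surjective onto ℂ: for every w ∈ ℂ, cos(ζ) = w has a solution ζ ∈ ℂ (e.g., via the complex inverse arccos). With ζ = −5z this gives z = ζ/(-5). Then 3·cos(−5z) takes every value in 3·ℂ = ℂ, and adding -5 is a bijection of ℂ. So f is surjective and omits no value. (Note: only on the real line is cos bounded by [−1, 1].)

Omitted value: no value.


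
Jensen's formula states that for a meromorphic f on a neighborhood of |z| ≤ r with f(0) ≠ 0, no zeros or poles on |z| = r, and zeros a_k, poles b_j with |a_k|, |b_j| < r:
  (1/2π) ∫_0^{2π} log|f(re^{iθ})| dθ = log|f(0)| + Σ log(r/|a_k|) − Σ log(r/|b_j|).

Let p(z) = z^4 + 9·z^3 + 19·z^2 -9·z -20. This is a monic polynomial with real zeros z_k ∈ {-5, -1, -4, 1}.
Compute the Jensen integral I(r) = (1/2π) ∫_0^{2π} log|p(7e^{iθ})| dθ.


Zeros: -5, -4, -1, 1; r = 7.
Inside |z| < r: -5, -4, -1, 1. Outside (|z| ≥ r): ∅.
p(0) = -20, so log|p(0)| = log(20) = 2.9957.
Apply Jensen: I(r) = log|p(0)| + Σ_k log(r/|z_k|), summed over zeros inside |z| < r.
  log(r/|z_k|) for z_k = -5: log(7/5) = 0.3365
  log(r/|z_k|) for z_k = -1: log(7/1) = 1.9459
  log(r/|z_k|) for z_k = -4: log(7/4) = 0.5596
  log(r/|z_k|) for z_k = 1: log(7/1) = 1.9459
Sum over inside zeros: 4.7879.
I(r) = log|p(0)| + (inside sum) = 2.9957 + 4.7879 = 7.7836.
Closed form (all zeros inside, monic): I(r) = n·log(r) = 4·log(7) = 7.7836. ✓

I(r) ≈ 7.7836.


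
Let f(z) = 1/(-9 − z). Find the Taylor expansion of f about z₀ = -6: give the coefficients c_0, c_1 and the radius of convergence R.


Let w = z − z₀, so z = z₀ + w.
Then -9 − z = -9 − (z₀ + w) = (-9 − z₀) − w = -3 − w.
f(z) = 1/(-3 − w) = (1/(-3)) · 1/(1 − w/(-3)) = Σ_{n≥0} w^n / (-3)^(n+1).
So c_n = 1/(-3)^(n+1):
  c_0 = 1/(-3)^1 = -1/3.
  c_1 = 1/(-3)^2 = 1/9.
The series is valid for |w/d| < 1, i.e. |z − z₀| < |d|.
Radius of convergence: R = |-9 − z₀| = |-3| = 3 (distance from z₀ to the singularity z = -9).

c_0 = -1/3, c_1 = 1/9; R = 3.


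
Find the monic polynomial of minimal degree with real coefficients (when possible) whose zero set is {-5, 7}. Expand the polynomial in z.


The polynomial is p(z) = ∏_{α ∈ S} (z − α), where S = {-5, 7}.
Expanding the product yields: p(z) = z^2 -2·z -35.
The resulting polynomial has degree 2 and real coefficients as required.

p(z) = z^2 -2·z -35.


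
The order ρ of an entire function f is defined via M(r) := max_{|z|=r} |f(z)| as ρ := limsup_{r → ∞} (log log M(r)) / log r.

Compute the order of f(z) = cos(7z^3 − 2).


Write cos(w) = (e^{iw} ± e^{−iw})/(2 or 2i), so |cos(w)| ≤ e^{|w|}. With w = 7z^3 − 2, |w| ≤ 7r^3 + 2 on |z|=r, giving M(r) ≤ e^{7r^3 + 2} and ρ ≤ 3. For the lower bound, choose z on |z|=r with 7z^3 purely imaginary of modulus 7r^3; then |cos(7z^3 − 2)| grows like e^{7r^3}/2, so ρ ≥ 3. Hence ρ = 3.
Therefore ρ = 3.

Order ρ = 3.


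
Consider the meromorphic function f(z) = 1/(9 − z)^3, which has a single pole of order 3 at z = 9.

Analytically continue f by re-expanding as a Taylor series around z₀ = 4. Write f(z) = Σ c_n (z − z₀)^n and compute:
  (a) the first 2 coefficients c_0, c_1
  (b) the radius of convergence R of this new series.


Let w = z − z₀, so z = z₀ + w.
Then 9 − z = 9 − (z₀ + w) = (9 − z₀) − w = 5 − w.
f(z) = 1/(5 − w)^3 = (1/(5)^3) · (1 − w/(5))^{−3}.
By the binomial series (1−u)^{−3} = Σ_{n≥0} C(n+2, 2) u^n for |u|<1, with u = w/(5):
  c_n = C(n+2, 2) / (5)^(n+3).
  c_0 = 1/(5)^3 = 1/125.
  c_1 = 3/(5)^4 = 3/625.
The series is valid for |w/d| < 1, i.e. |z − z₀| < |d|.
Radius of convergence: R = |9 − z₀| = |5| = 5 (distance from z₀ to the singularity z = 9).

c_0 = 1/125, c_1 = 3/625; R = 5.


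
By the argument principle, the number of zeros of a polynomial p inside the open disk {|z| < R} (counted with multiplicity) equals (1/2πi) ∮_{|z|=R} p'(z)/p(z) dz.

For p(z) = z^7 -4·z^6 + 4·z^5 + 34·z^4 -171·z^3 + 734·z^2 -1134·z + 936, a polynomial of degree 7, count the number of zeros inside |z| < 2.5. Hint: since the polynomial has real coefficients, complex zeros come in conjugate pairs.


The zeros of p are: (1 + 1i), (1 - 1i), (3 + 2i), (3 - 2i), (0 + 3i), (0 - 3i), -4.
Their magnitudes are: 1.414, 1.414, 3.606, 3.606, 3, 3, 4.
Zeros with |z| < R = 2.5: (1 + 1i), (1 - 1i).
Count = 2.
By the argument principle, (1/2πi) ∮_{|z|=R} p'(z)/p(z) dz equals exactly this count.

Number of zeros inside |z| < 2.5: 2.


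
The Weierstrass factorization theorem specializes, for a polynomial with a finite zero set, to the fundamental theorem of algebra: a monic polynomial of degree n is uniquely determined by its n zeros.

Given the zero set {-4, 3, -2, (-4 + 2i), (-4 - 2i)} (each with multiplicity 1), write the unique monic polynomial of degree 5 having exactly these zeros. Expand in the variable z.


The polynomial is p(z) = ∏_{α ∈ S} (z − α), where S = {-4, 3, -2, (-4 + 2i), (-4 - 2i)}.
Expanding the product yields: p(z) = z^5 + 11·z^4 + 34·z^3 -44·z^2 -392·z -480.
Note conjugate pairs combine to real quadratics: (z − (-4+2i))(z − (-4−2i)) = z² + 8z + 20.
The resulting polynomial has degree 5 and real coefficients as required.

p(z) = z^5 + 11·z^4 + 34·z^3 -44·z^2 -392·z -480.


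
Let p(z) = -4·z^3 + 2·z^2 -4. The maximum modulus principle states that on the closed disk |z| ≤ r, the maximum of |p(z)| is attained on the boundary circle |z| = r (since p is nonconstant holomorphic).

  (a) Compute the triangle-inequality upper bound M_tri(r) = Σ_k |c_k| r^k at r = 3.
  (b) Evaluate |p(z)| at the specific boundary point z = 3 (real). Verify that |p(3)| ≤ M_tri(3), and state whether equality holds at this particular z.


Coefficients: c_0 = -4, c_1 = 0, c_2 = 2, c_3 = -4. Radius r = 3.
Part (a). Triangle bound: M_tri(r) = Σ_k |c_k| r^k
  = |-4|·3^0 + |0|·3^1 + |2|·3^2 + |-4|·3^3
  = 4 + 0 + 18 + 108 = 130.
This bounds M(r) := max_{|z|=r} |p(z)| from above; equality holds iff all terms c_k z^k can be made to align in phase at a single z on |z|=r.
Part (b). At z = 3 (real, on the circle |z| = r):
  p(3) = (-4)·3^0 + (0)·3^1 + (2)·3^2 + (-4)·3^3 = -94.
  |p(3)| = 94.
Check: |p(3)| = 94 ≤ 130 = M_tri(3). ✓ Equality does not hold at z = 3 (the coefficients have mixed signs, so the terms do not all align in phase there).

M_tri(3) = 130; |p(3)| = 94; equality at z=3: no.


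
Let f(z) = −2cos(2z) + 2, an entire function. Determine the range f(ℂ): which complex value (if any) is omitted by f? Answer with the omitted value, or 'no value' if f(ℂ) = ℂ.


Little Picard bounds the complement of f(ℂ) to at most one point.
cos is entire and surjective onto ℂ: for every w ∈ ℂ, cos(ζ) = w has a solution ζ ∈ ℂ (e.g., via the complex inverse arccos). With ζ = 2z this gives z = ζ/(2). Then -2·cos(2z) takes every value in -2·ℂ = ℂ, and adding 2 is a bijection of ℂ. So f is surjective and omits no value. (Note: only on the real line is cos bounded by [−1, 1].)

Omitted value: no value.


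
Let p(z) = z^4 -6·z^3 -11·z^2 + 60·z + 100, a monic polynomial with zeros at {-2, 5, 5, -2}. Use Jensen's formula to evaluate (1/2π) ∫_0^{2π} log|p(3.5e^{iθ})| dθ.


Zeros: -2, -2, 5, 5; r = 3.5.
Inside |z| < r: -2, -2. Outside (|z| ≥ r): 5, 5.
p(0) = 100, so log|p(0)| = log(100) = 4.6052.
Apply Jensen: I(r) = log|p(0)| + Σ_k log(r/|z_k|), summed over zeros inside |z| < r.
  log(r/|z_k|) for z_k = -2: log(3.5/2) = 0.5596
  log(r/|z_k|) for z_k = -2: log(3.5/2) = 0.5596
  Outside zeros (5, 5) contribute nothing to the Jensen sum.
Sum over inside zeros: 1.1192.
I(r) = log|p(0)| + (inside sum) = 4.6052 + 1.1192 = 5.7244.
Note: since some zeros are outside |z| ≤ r, the simplified n·log(r) form does NOT apply — only the inside zeros contribute.

I(r) ≈ 5.7244.


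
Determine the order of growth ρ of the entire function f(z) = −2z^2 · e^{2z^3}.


M(r) = max_{|z|=r} |-2|·|z|^2·|e^{2z^3}| = 2·r^2 · e^{2r^3} (the factors attain their maxima compatibly on |z|=r). Then log M(r) = log 2 + 2·log r + 2r^3, dominated by the last term, so log log M(r) ~ 3·log r. The polynomial factor -2z^2 contributes only a log r term and does not affect the order. ρ = 3.
Therefore ρ = 3.

Order ρ = 3.


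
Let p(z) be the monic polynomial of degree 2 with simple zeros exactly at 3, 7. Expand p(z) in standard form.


The polynomial is p(z) = ∏_{α ∈ S} (z − α), where S = {3, 7}.
Expanding the product yields: p(z) = z^2 -10·z + 21.
The resulting polynomial has degree 2 and real coefficients as required.

p(z) = z^2 -10·z + 21.


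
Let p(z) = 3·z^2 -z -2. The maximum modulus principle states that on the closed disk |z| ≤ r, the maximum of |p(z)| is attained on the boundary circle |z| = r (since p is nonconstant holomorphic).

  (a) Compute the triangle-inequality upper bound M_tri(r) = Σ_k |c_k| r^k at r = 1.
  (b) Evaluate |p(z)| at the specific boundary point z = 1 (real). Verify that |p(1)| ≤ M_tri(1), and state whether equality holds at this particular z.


Coefficients: c_0 = -2, c_1 = -1, c_2 = 3. Radius r = 1.
Part (a). Triangle bound: M_tri(r) = Σ_k |c_k| r^k
  = |-2|·1^0 + |-1|·1^1 + |3|·1^2
  = 2 + 1 + 3 = 6.
This bounds M(r) := max_{|z|=r} |p(z)| from above; equality holds iff all terms c_k z^k can be made to align in phase at a single z on |z|=r.
Part (b). At z = 1 (real, on the circle |z| = r):
  p(1) = (-2)·1^0 + (-1)·1^1 + (3)·1^2 = 0.
  |p(1)| = 0.
Check: |p(1)| = 0 ≤ 6 = M_tri(1). ✓ Equality does not hold at z = 1 (the coefficients have mixed signs, so the terms do not all align in phase there).

M_tri(1) = 6; |p(1)| = 0; equality at z=1: no.


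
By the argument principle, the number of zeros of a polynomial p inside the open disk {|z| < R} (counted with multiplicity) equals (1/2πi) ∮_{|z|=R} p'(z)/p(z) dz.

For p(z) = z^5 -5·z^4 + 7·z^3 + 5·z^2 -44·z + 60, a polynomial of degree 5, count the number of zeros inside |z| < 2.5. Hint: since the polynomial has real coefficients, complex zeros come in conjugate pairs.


The zeros of p are: 3, (1 + 2i), (1 - 2i), 2, -2.
Their magnitudes are: 3, 2.236, 2.236, 2, 2.
Zeros with |z| < R = 2.5: (1 + 2i), (1 - 2i), 2, -2.
Count = 4.
By the argument principle, (1/2πi) ∮_{|z|=R} p'(z)/p(z) dz equals exactly this count.

Number of zeros inside |z| < 2.5: 4.


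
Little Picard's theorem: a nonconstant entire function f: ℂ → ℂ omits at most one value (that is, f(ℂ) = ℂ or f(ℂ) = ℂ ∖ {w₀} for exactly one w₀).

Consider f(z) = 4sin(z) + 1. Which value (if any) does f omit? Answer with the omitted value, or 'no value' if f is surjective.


Little Picard bounds the complement of f(ℂ) to at most one point.
sin is entire and surjective onto ℂ: for every w ∈ ℂ, sin(ζ) = w has a solution ζ ∈ ℂ (e.g., via the complex inverse arcsin). With ζ = z this gives z = ζ/(1). Then 4·sin(z) takes every value in 4·ℂ = ℂ, and adding 1 is a bijection of ℂ. So f is surjective and omits no value. (Note: only on the real line is sin bounded by [−1, 1].)

Omitted value: no value.
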